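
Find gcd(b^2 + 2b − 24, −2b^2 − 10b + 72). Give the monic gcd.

By polynomial division,
  b^2 + 2b − 24 = (−1/2)(−2b^2 − 10b + 72) + (−3b + 12)
  −2b^2 − 10b + 72 = ((2/3)b + 6)(−3b + 12) + (0)
Last nonzero remainder: −3b + 12. Dividing through by −3 gives the monic gcd b − 4.

b − 4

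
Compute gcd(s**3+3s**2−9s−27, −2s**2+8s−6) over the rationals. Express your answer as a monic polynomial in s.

s−3

Repeated division with remainder:
  s**3+3s**2−9s−27 = (−(1/2)s−7/2)(−2s**2+8s−6) + (16s−48)
  −2s**2+8s−6 = (−(1/8)s+1/8)(16s−48) + (0)
Last nonzero remainder: 16s−48. Dividing through by 16 gives the monic gcd s−3.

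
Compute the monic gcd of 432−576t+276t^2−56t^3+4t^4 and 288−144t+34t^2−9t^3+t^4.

Apply the Euclidean algorithm:
  4t^4−56t^3+276t^2−576t+432 = (4)(t^4−9t^3+34t^2−144t+288) + (−20t^3+140t^2−720)
  t^4−9t^3+34t^2−144t+288 = (−(1/20)t+1/10)(−20t^3+140t^2−720) + (20t^2−180t+360)
  −20t^3+140t^2−720 = (−t−2)(20t^2−180t+360) + (0)
Last nonzero remainder: 20t^2−180t+360. Dividing through by 20 gives the monic gcd t^2−9t+18.

18−9t+t^2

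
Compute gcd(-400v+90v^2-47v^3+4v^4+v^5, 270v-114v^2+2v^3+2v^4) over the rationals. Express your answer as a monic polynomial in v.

Repeated division with remainder:
  v^5+4v^4-47v^3+90v^2-400v = ((1/2)v+3/2)(2v^4+2v^3-114v^2+270v) + (7v^3+126v^2-805v)
  2v^4+2v^3-114v^2+270v = ((2/7)v-34/7)(7v^3+126v^2-805v) + (728v^2-3640v)
  7v^3+126v^2-805v = ((1/104)v+23/104)(728v^2-3640v) + (0)
Last nonzero remainder: 728v^2-3640v. Dividing through by 728 gives the monic gcd v^2-5v.

-5v+v^2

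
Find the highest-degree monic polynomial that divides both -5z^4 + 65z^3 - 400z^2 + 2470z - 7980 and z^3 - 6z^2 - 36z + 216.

Apply the Euclidean algorithm:
  -5z^4 + 65z^3 - 400z^2 + 2470z - 7980 = (-5z + 35)(z^3 - 6z^2 - 36z + 216) + (-370z^2 + 4810z - 15540)
  z^3 - 6z^2 - 36z + 216 = (-(1/370)z - 7/370)(-370z^2 + 4810z - 15540) + (13z - 78)
  -370z^2 + 4810z - 15540 = (-(370/13)z + 2590/13)(13z - 78) + (0)
Last nonzero remainder: 13z - 78. Dividing through by 13 gives the monic gcd z - 6.

z - 6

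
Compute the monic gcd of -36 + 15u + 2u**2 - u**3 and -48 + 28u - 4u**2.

Repeated division with remainder:
  -u**3 + 2u**2 + 15u - 36 = ((1/4)u + 5/4)(-4u**2 + 28u - 48) + (-8u + 24)
  -4u**2 + 28u - 48 = ((1/2)u - 2)(-8u + 24) + (0)
Last nonzero remainder: -8u + 24. Dividing through by -8 gives the monic gcd u - 3.

-3 + u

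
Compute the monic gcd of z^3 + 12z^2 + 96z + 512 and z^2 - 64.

By polynomial division,
  z^3 + 12z^2 + 96z + 512 = (z + 12)(z^2 - 64) + (160z + 1280)
  z^2 - 64 = ((1/160)z - 1/20)(160z + 1280) + (0)
Last nonzero remainder: 160z + 1280. Dividing through by 160 gives the monic gcd z + 8.

z + 8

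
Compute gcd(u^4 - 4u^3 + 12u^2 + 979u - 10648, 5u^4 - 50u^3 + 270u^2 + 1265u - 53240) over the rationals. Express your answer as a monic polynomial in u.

u^2 - 7u + 121

By polynomial division,
  u^4 - 4u^3 + 12u^2 + 979u - 10648 = (1/5)(5u^4 - 50u^3 + 270u^2 + 1265u - 53240) + (6u^3 - 42u^2 + 726u)
  5u^4 - 50u^3 + 270u^2 + 1265u - 53240 = ((5/6)u - 5/2)(6u^3 - 42u^2 + 726u) + (-440u^2 + 3080u - 53240)
  6u^3 - 42u^2 + 726u = (-(3/220)u)(-440u^2 + 3080u - 53240) + (0)
Last nonzero remainder: -440u^2 + 3080u - 53240. Dividing through by -440 gives the monic gcd u^2 - 7u + 121.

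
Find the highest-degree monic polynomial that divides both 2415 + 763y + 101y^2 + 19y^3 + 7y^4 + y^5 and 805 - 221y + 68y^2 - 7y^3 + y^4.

23 - 5y + y^2

Repeated division with remainder:
  y^5 + 7y^4 + 19y^3 + 101y^2 + 763y + 2415 = (y + 14)(y^4 - 7y^3 + 68y^2 - 221y + 805) + (49y^3 - 630y^2 + 3052y - 8855)
  y^4 - 7y^3 + 68y^2 - 221y + 805 = ((1/49)y + 41/343)(49y^3 - 630y^2 + 3052y - 8855) + ((3970/49)y^2 - (19850/49)y + 91310/49)
  49y^3 - 630y^2 + 3052y - 8855 = ((2401/3970)y - 3773/794)((3970/49)y^2 - (19850/49)y + 91310/49) + (0)
Last nonzero remainder: (3970/49)y^2 - (19850/49)y + 91310/49. Dividing through by 3970/49 gives the monic gcd y^2 - 5y + 23.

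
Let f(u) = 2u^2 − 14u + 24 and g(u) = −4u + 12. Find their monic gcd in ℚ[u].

u − 3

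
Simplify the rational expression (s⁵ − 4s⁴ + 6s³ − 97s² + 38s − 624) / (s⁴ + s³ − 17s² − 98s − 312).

(s² − s + 8)/(s + 4)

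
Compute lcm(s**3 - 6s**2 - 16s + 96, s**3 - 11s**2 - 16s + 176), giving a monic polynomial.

Repeated division with remainder:
  s**3 - 6s**2 - 16s + 96 = (s**3 - 11s**2 - 16s + 176) + (5s**2 - 80)
  s**3 - 11s**2 - 16s + 176 = ((1/5)s - 11/5)(5s**2 - 80) + (0)
Last nonzero remainder: 5s**2 - 80. Dividing through by 5 gives the monic gcd s**2 - 16.
Then lcm(f, g) = f·g / gcd(f, g); expanding and making the result monic gives the answer.

s**4 - 17s**3 + 50s**2 + 272s - 1056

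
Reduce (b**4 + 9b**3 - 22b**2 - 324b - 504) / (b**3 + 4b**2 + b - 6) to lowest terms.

(b**3 + 7b**2 - 36b - 252)/(b**2 + 2b - 3)

By polynomial division,
  b**4 + 9b**3 - 22b**2 - 324b - 504 = (b + 5)(b**3 + 4b**2 + b - 6) + (-43b**2 - 323b - 474)
  b**3 + 4b**2 + b - 6 = (-(1/43)b + 151/1849)(-43b**2 - 323b - 474) + ((30240/1849)b + 60480/1849)
  -43b**2 - 323b - 474 = (-(79507/30240)b - 146071/10080)((30240/1849)b + 60480/1849) + (0)
Last nonzero remainder: (30240/1849)b + 60480/1849. Dividing through by 30240/1849 gives the monic gcd b + 2.
Cancel b + 2 from numerator and denominator to get the reduced form.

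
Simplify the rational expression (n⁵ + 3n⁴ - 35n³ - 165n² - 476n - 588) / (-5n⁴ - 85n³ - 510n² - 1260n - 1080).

(-n³ + 5n² + 7n + 49)/(5n² + 45n + 90)

By polynomial division,
  n⁵ + 3n⁴ - 35n³ - 165n² - 476n - 588 = (-(1/5)n + 14/5)(-5n⁴ - 85n³ - 510n² - 1260n - 1080) + (101n³ + 1011n² + 2836n + 2436)
  -5n⁴ - 85n³ - 510n² - 1260n - 1080 = (-(5/101)n - 3530/10201)(101n³ + 1011n² + 2836n + 2436) + (-(201500/10201)n² - (1612000/10201)n - 2418000/10201)
  101n³ + 1011n² + 2836n + 2436 = (-(1030301/201500)n - 2070803/201500)(-(201500/10201)n² - (1612000/10201)n - 2418000/10201) + (0)
Last nonzero remainder: -(201500/10201)n² - (1612000/10201)n - 2418000/10201. Dividing through by -201500/10201 gives the monic gcd n² + 8n + 12.
Cancel n² + 8n + 12 from numerator and denominator to get the reduced form.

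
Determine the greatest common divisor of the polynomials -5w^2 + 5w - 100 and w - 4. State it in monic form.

Euclidean algorithm in ℚ[w]:
  -5w^2 + 5w - 100 = (-5w - 15)(w - 4) + (-160)
  w - 4 = (-(1/160)w + 1/40)(-160) + (0)
The last nonzero remainder is the constant -160, so the polynomials are coprime and gcd = 1.

1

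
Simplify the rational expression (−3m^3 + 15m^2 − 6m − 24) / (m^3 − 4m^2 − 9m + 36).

By polynomial division,
  −3m^3 + 15m^2 − 6m − 24 = (−3)(m^3 − 4m^2 − 9m + 36) + (3m^2 − 33m + 84)
  m^3 − 4m^2 − 9m + 36 = ((1/3)m + 7/3)(3m^2 − 33m + 84) + (40m − 160)
  3m^2 − 33m + 84 = ((3/40)m − 21/40)(40m − 160) + (0)
Last nonzero remainder: 40m − 160. Dividing through by 40 gives the monic gcd m − 4.
Cancel m − 4 from numerator and denominator to get the reduced form.

(−3m^2 + 3m + 6)/(m^2 − 9)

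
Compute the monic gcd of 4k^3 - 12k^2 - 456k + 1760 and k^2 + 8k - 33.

k + 11

Repeated division with remainder:
  4k^3 - 12k^2 - 456k + 1760 = (4k - 44)(k^2 + 8k - 33) + (28k + 308)
  k^2 + 8k - 33 = ((1/28)k - 3/28)(28k + 308) + (0)
Last nonzero remainder: 28k + 308. Dividing through by 28 gives the monic gcd k + 11.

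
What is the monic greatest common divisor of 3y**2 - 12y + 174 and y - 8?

Euclidean algorithm in ℚ[y]:
  3y**2 - 12y + 174 = (3y + 12)(y - 8) + (270)
  y - 8 = ((1/270)y - 4/135)(270) + (0)
The last nonzero remainder is the constant 270, so the polynomials are coprime and gcd = 1.

1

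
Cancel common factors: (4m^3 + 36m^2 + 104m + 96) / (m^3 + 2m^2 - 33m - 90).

(4m^2 + 24m + 32)/(m^2 - m - 30)

Apply the Euclidean algorithm:
  4m^3 + 36m^2 + 104m + 96 = (4)(m^3 + 2m^2 - 33m - 90) + (28m^2 + 236m + 456)
  m^3 + 2m^2 - 33m - 90 = ((1/28)m - 45/196)(28m^2 + 236m + 456) + ((240/49)m + 720/49)
  28m^2 + 236m + 456 = ((343/60)m + 931/30)((240/49)m + 720/49) + (0)
Last nonzero remainder: (240/49)m + 720/49. Dividing through by 240/49 gives the monic gcd m + 3.
Cancel m + 3 from numerator and denominator to get the reduced form.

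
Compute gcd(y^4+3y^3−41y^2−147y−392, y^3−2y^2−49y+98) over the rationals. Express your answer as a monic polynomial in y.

Euclidean algorithm in ℚ[y]:
  y^4+3y^3−41y^2−147y−392 = (y+5)(y^3−2y^2−49y+98) + (18y^2−882)
  y^3−2y^2−49y+98 = ((1/18)y−1/9)(18y^2−882) + (0)
Last nonzero remainder: 18y^2−882. Dividing through by 18 gives the monic gcd y^2−49.

y^2−49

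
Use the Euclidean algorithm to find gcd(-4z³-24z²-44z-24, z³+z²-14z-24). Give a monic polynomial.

z²+5z+6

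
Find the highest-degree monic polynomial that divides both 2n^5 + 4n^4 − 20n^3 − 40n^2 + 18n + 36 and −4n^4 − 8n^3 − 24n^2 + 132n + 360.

n^2 − n − 6

Euclidean algorithm in ℚ[n]:
  2n^5 + 4n^4 − 20n^3 − 40n^2 + 18n + 36 = (−(1/2)n)(−4n^4 − 8n^3 − 24n^2 + 132n + 360) + (−32n^3 + 26n^2 + 198n + 36)
  −4n^4 − 8n^3 − 24n^2 + 132n + 360 = ((1/8)n + 45/128)(−32n^3 + 26n^2 + 198n + 36) + (−(3705/64)n^2 + (3705/64)n + 11115/32)
  −32n^3 + 26n^2 + 198n + 36 = ((2048/3705)n + 128/1235)(−(3705/64)n^2 + (3705/64)n + 11115/32) + (0)
Last nonzero remainder: −(3705/64)n^2 + (3705/64)n + 11115/32. Dividing through by −3705/64 gives the monic gcd n^2 − n − 6.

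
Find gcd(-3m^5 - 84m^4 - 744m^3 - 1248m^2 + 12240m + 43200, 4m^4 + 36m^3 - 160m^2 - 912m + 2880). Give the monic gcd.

m^3 + 12m^2 - 4m - 240

Euclidean algorithm in ℚ[m]:
  -3m^5 - 84m^4 - 744m^3 - 1248m^2 + 12240m + 43200 = (-(3/4)m - 57/4)(4m^4 + 36m^3 - 160m^2 - 912m + 2880) + (-351m^3 - 4212m^2 + 1404m + 84240)
  4m^4 + 36m^3 - 160m^2 - 912m + 2880 = (-(4/351)m + 4/117)(-351m^3 - 4212m^2 + 1404m + 84240) + (0)
Last nonzero remainder: -351m^3 - 4212m^2 + 1404m + 84240. Dividing through by -351 gives the monic gcd m^3 + 12m^2 - 4m - 240.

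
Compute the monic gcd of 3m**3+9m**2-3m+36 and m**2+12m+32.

Apply the Euclidean algorithm:
  3m**3+9m**2-3m+36 = (3m-27)(m**2+12m+32) + (225m+900)
  m**2+12m+32 = ((1/225)m+8/225)(225m+900) + (0)
Last nonzero remainder: 225m+900. Dividing through by 225 gives the monic gcd m+4.

m+4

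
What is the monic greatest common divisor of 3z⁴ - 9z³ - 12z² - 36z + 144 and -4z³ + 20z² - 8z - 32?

Apply the Euclidean algorithm:
  3z⁴ - 9z³ - 12z² - 36z + 144 = (-(3/4)z - 3/2)(-4z³ + 20z² - 8z - 32) + (12z² - 72z + 96)
  -4z³ + 20z² - 8z - 32 = (-(1/3)z - 1/3)(12z² - 72z + 96) + (0)
Last nonzero remainder: 12z² - 72z + 96. Dividing through by 12 gives the monic gcd z² - 6z + 8.

z² - 6z + 8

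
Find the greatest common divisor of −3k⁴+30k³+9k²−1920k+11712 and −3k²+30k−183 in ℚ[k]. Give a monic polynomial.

By polynomial division,
  −3k⁴+30k³+9k²−1920k+11712 = (k²−64)(−3k²+30k−183) + (0)
Last nonzero remainder: −3k²+30k−183. Dividing through by −3 gives the monic gcd k²−10k+61.

k²−10k+61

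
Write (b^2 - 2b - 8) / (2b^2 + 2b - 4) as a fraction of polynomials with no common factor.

(b - 4)/(2b - 2)

By polynomial division,
  b^2 - 2b - 8 = (1/2)(2b^2 + 2b - 4) + (-3b - 6)
  2b^2 + 2b - 4 = (-(2/3)b + 2/3)(-3b - 6) + (0)
Last nonzero remainder: -3b - 6. Dividing through by -3 gives the monic gcd b + 2.
Cancel b + 2 from numerator and denominator to get the reduced form.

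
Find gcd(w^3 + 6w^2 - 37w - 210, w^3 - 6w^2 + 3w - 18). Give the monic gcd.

w - 6

Apply the Euclidean algorithm:
  w^3 + 6w^2 - 37w - 210 = (w^3 - 6w^2 + 3w - 18) + (12w^2 - 40w - 192)
  w^3 - 6w^2 + 3w - 18 = ((1/12)w - 2/9)(12w^2 - 40w - 192) + ((91/9)w - 182/3)
  12w^2 - 40w - 192 = ((108/91)w + 288/91)((91/9)w - 182/3) + (0)
Last nonzero remainder: (91/9)w - 182/3. Dividing through by 91/9 gives the monic gcd w - 6.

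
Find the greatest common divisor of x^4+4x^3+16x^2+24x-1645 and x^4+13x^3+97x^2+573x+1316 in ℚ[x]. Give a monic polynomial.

x^3+9x^2+61x+329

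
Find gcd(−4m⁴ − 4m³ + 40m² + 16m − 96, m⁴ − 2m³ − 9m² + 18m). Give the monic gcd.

m² + m − 6

Apply the Euclidean algorithm:
  −4m⁴ − 4m³ + 40m² + 16m − 96 = (−4)(m⁴ − 2m³ − 9m² + 18m) + (−12m³ + 4m² + 88m − 96)
  m⁴ − 2m³ − 9m² + 18m = (−(1/12)m + 5/36)(−12m³ + 4m² + 88m − 96) + (−(20/9)m² − (20/9)m + 40/3)
  −12m³ + 4m² + 88m − 96 = ((27/5)m − 36/5)(−(20/9)m² − (20/9)m + 40/3) + (0)
Last nonzero remainder: −(20/9)m² − (20/9)m + 40/3. Dividing through by −20/9 gives the monic gcd m² + m − 6.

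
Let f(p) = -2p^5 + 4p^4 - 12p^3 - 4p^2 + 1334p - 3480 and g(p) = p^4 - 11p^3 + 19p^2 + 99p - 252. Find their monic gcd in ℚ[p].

By polynomial division,
  -2p^5 + 4p^4 - 12p^3 - 4p^2 + 1334p - 3480 = (-2p - 18)(p^4 - 11p^3 + 19p^2 + 99p - 252) + (-172p^3 + 536p^2 + 2612p - 8016)
  p^4 - 11p^3 + 19p^2 + 99p - 252 = (-(1/172)p + 339/7396)(-172p^3 + 536p^2 + 2612p - 8016) + ((17784/1849)p^2 - (124488/1849)p + 213408/1849)
  -172p^3 + 536p^2 + 2612p - 8016 = (-(79507/4446)p - 308783/4446)((17784/1849)p^2 - (124488/1849)p + 213408/1849) + (0)
Last nonzero remainder: (17784/1849)p^2 - (124488/1849)p + 213408/1849. Dividing through by 17784/1849 gives the monic gcd p^2 - 7p + 12.

p^2 - 7p + 12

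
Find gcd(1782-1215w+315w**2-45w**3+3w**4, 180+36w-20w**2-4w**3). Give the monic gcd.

-3+w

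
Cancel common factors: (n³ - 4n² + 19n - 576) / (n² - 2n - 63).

(n² + 5n + 64)/(n + 7)

Repeated division with remainder:
  n³ - 4n² + 19n - 576 = (n - 2)(n² - 2n - 63) + (78n - 702)
  n² - 2n - 63 = ((1/78)n + 7/78)(78n - 702) + (0)
Last nonzero remainder: 78n - 702. Dividing through by 78 gives the monic gcd n - 9.
Cancel n - 9 from numerator and denominator to get the reduced form.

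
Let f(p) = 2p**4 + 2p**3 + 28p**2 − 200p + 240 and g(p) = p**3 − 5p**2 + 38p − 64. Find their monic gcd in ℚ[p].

p − 2

By polynomial division,
  2p**4 + 2p**3 + 28p**2 − 200p + 240 = (2p + 12)(p**3 − 5p**2 + 38p − 64) + (12p**2 − 528p + 1008)
  p**3 − 5p**2 + 38p − 64 = ((1/12)p + 13/4)(12p**2 − 528p + 1008) + (1670p − 3340)
  12p**2 − 528p + 1008 = ((6/835)p − 252/835)(1670p − 3340) + (0)
Last nonzero remainder: 1670p − 3340. Dividing through by 1670 gives the monic gcd p − 2.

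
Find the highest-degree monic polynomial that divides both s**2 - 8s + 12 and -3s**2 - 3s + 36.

Apply the Euclidean algorithm:
  s**2 - 8s + 12 = (-1/3)(-3s**2 - 3s + 36) + (-9s + 24)
  -3s**2 - 3s + 36 = ((1/3)s + 11/9)(-9s + 24) + (20/3)
  -9s + 24 = (-(27/20)s + 18/5)(20/3) + (0)
The last nonzero remainder is the constant 20/3, so the polynomials are coprime and gcd = 1.

1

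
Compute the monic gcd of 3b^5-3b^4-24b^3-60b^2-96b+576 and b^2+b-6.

b^2+b-6

Apply the Euclidean algorithm:
  3b^5-3b^4-24b^3-60b^2-96b+576 = (3b^3-6b^2-96)(b^2+b-6) + (0)
The last nonzero remainder b^2+b-6 is already monic.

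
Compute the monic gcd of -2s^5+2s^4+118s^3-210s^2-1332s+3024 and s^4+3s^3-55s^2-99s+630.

s^3-2s^2-45s+126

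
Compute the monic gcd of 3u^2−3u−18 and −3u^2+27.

u−3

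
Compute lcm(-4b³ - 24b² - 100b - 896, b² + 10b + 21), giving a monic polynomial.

b⁴ + 9b³ + 43b² + 299b + 672

Euclidean algorithm in ℚ[b]:
  -4b³ - 24b² - 100b - 896 = (-4b + 16)(b² + 10b + 21) + (-176b - 1232)
  b² + 10b + 21 = (-(1/176)b - 3/176)(-176b - 1232) + (0)
Last nonzero remainder: -176b - 1232. Dividing through by -176 gives the monic gcd b + 7.
Then lcm(f, g) = f·g / gcd(f, g); expanding and making the result monic gives the answer.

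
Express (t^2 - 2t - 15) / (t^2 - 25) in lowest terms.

Repeated division with remainder:
  t^2 - 2t - 15 = (t^2 - 25) + (-2t + 10)
  t^2 - 25 = (-(1/2)t - 5/2)(-2t + 10) + (0)
Last nonzero remainder: -2t + 10. Dividing through by -2 gives the monic gcd t - 5.
Cancel t - 5 from numerator and denominator to get the reduced form.

(t + 3)/(t + 5)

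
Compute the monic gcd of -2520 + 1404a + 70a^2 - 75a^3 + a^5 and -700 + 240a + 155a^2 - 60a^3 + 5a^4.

10 - 7a + a^2

Euclidean algorithm in ℚ[a]:
  a^5 - 75a^3 + 70a^2 + 1404a - 2520 = ((1/5)a + 12/5)(5a^4 - 60a^3 + 155a^2 + 240a - 700) + (38a^3 - 350a^2 + 968a - 840)
  5a^4 - 60a^3 + 155a^2 + 240a - 700 = ((5/38)a - 265/722)(38a^3 - 350a^2 + 968a - 840) + (-(36400/361)a^2 + (254800/361)a - 364000/361)
  38a^3 - 350a^2 + 968a - 840 = (-(6859/18200)a + 1083/1300)(-(36400/361)a^2 + (254800/361)a - 364000/361) + (0)
Last nonzero remainder: -(36400/361)a^2 + (254800/361)a - 364000/361. Dividing through by -36400/361 gives the monic gcd a^2 - 7a + 10.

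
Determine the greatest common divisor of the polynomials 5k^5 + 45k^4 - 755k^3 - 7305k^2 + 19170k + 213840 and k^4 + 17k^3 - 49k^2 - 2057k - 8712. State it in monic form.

k^3 + 6k^2 - 115k - 792

Apply the Euclidean algorithm:
  5k^5 + 45k^4 - 755k^3 - 7305k^2 + 19170k + 213840 = (5k - 40)(k^4 + 17k^3 - 49k^2 - 2057k - 8712) + (170k^3 + 1020k^2 - 19550k - 134640)
  k^4 + 17k^3 - 49k^2 - 2057k - 8712 = ((1/170)k + 11/170)(170k^3 + 1020k^2 - 19550k - 134640) + (0)
Last nonzero remainder: 170k^3 + 1020k^2 - 19550k - 134640. Dividing through by 170 gives the monic gcd k^3 + 6k^2 - 115k - 792.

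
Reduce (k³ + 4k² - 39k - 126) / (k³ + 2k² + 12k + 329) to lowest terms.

(k² - 3k - 18)/(k² - 5k + 47)

Euclidean algorithm in ℚ[k]:
  k³ + 4k² - 39k - 126 = (k³ + 2k² + 12k + 329) + (2k² - 51k - 455)
  k³ + 2k² + 12k + 329 = ((1/2)k + 55/4)(2k² - 51k - 455) + ((3763/4)k + 26341/4)
  2k² - 51k - 455 = ((8/3763)k - 260/3763)((3763/4)k + 26341/4) + (0)
Last nonzero remainder: (3763/4)k + 26341/4. Dividing through by 3763/4 gives the monic gcd k + 7.
Cancel k + 7 from numerator and denominator to get the reduced form.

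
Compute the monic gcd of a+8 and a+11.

Repeated division with remainder:
  a+8 = (a+11) + (−3)
  a+11 = (−(1/3)a−11/3)(−3) + (0)
The last nonzero remainder is the constant −3, so the polynomials are coprime and gcd = 1.

1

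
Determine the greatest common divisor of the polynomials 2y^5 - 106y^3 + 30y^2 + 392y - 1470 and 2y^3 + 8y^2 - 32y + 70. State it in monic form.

y^3 + 4y^2 - 16y + 35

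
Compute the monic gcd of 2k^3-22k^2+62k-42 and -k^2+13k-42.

k-7

Repeated division with remainder:
  2k^3-22k^2+62k-42 = (-2k-4)(-k^2+13k-42) + (30k-210)
  -k^2+13k-42 = (-(1/30)k+1/5)(30k-210) + (0)
Last nonzero remainder: 30k-210. Dividing through by 30 gives the monic gcd k-7.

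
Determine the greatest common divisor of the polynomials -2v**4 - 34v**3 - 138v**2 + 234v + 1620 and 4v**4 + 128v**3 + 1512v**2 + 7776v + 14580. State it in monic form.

Apply the Euclidean algorithm:
  -2v**4 - 34v**3 - 138v**2 + 234v + 1620 = (-1/2)(4v**4 + 128v**3 + 1512v**2 + 7776v + 14580) + (30v**3 + 618v**2 + 4122v + 8910)
  4v**4 + 128v**3 + 1512v**2 + 7776v + 14580 = ((2/15)v + 38/25)(30v**3 + 618v**2 + 4122v + 8910) + ((576/25)v**2 + (8064/25)v + 5184/5)
  30v**3 + 618v**2 + 4122v + 8910 = ((125/96)v + 275/32)((576/25)v**2 + (8064/25)v + 5184/5) + (0)
Last nonzero remainder: (576/25)v**2 + (8064/25)v + 5184/5. Dividing through by 576/25 gives the monic gcd v**2 + 14v + 45.

v**2 + 14v + 45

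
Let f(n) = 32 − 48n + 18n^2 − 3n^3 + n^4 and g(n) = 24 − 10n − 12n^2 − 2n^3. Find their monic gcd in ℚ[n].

By polynomial division,
  n^4 − 3n^3 + 18n^2 − 48n + 32 = (−(1/2)n + 9/2)(−2n^3 − 12n^2 − 10n + 24) + (67n^2 + 9n − 76)
  −2n^3 − 12n^2 − 10n + 24 = (−(2/67)n − 786/4489)(67n^2 + 9n − 76) + (−(48000/4489)n + 48000/4489)
  67n^2 + 9n − 76 = (−(300763/48000)n − 85291/12000)(−(48000/4489)n + 48000/4489) + (0)
Last nonzero remainder: −(48000/4489)n + 48000/4489. Dividing through by −48000/4489 gives the monic gcd n − 1.

−1 + n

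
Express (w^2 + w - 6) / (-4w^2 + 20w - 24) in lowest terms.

(-w - 3)/(4w - 12)

Apply the Euclidean algorithm:
  w^2 + w - 6 = (-1/4)(-4w^2 + 20w - 24) + (6w - 12)
  -4w^2 + 20w - 24 = (-(2/3)w + 2)(6w - 12) + (0)
Last nonzero remainder: 6w - 12. Dividing through by 6 gives the monic gcd w - 2.
Cancel w - 2 from numerator and denominator to get the reduced form.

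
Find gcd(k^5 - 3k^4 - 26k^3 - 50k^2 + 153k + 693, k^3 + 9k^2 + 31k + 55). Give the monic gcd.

k^2 + 4k + 11

Repeated division with remainder:
  k^5 - 3k^4 - 26k^3 - 50k^2 + 153k + 693 = (k^2 - 12k + 51)(k^3 + 9k^2 + 31k + 55) + (-192k^2 - 768k - 2112)
  k^3 + 9k^2 + 31k + 55 = (-(1/192)k - 5/192)(-192k^2 - 768k - 2112) + (0)
Last nonzero remainder: -192k^2 - 768k - 2112. Dividing through by -192 gives the monic gcd k^2 + 4k + 11.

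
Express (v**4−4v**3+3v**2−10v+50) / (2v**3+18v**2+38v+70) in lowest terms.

(v**2−6v+10)/(2v+14)

Repeated division with remainder:
  v**4−4v**3+3v**2−10v+50 = ((1/2)v−13/2)(2v**3+18v**2+38v+70) + (101v**2+202v+505)
  2v**3+18v**2+38v+70 = ((2/101)v+14/101)(101v**2+202v+505) + (0)
Last nonzero remainder: 101v**2+202v+505. Dividing through by 101 gives the monic gcd v**2+2v+5.
Cancel v**2+2v+5 from numerator and denominator to get the reduced form.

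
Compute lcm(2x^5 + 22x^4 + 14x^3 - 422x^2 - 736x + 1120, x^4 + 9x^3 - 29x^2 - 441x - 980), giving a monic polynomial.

x^6 + 4x^5 - 70x^4 - 260x^3 + 1109x^2 + 3136x - 3920

Repeated division with remainder:
  2x^5 + 22x^4 + 14x^3 - 422x^2 - 736x + 1120 = (2x + 4)(x^4 + 9x^3 - 29x^2 - 441x - 980) + (36x^3 + 576x^2 + 2988x + 5040)
  x^4 + 9x^3 - 29x^2 - 441x - 980 = ((1/36)x - 7/36)(36x^3 + 576x^2 + 2988x + 5040) + (0)
Last nonzero remainder: 36x^3 + 576x^2 + 2988x + 5040. Dividing through by 36 gives the monic gcd x^3 + 16x^2 + 83x + 140.
Then lcm(f, g) = f·g / gcd(f, g); expanding and making the result monic gives the answer.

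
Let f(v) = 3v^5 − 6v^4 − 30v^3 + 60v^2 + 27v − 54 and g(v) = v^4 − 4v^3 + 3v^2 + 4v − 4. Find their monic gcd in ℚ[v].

Euclidean algorithm in ℚ[v]:
  3v^5 − 6v^4 − 30v^3 + 60v^2 + 27v − 54 = (3v + 6)(v^4 − 4v^3 + 3v^2 + 4v − 4) + (−15v^3 + 30v^2 + 15v − 30)
  v^4 − 4v^3 + 3v^2 + 4v − 4 = (−(1/15)v + 2/15)(−15v^3 + 30v^2 + 15v − 30) + (0)
Last nonzero remainder: −15v^3 + 30v^2 + 15v − 30. Dividing through by −15 gives the monic gcd v^3 − 2v^2 − v + 2.

v^3 − 2v^2 − v + 2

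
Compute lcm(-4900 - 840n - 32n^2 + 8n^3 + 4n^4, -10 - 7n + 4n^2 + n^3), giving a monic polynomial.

2450 + 1645n - 999n^2 - 206n^3 - 12n^4 + n^5 + n^6

By polynomial division,
  4n^4 + 8n^3 - 32n^2 - 840n - 4900 = (4n - 8)(n^3 + 4n^2 - 7n - 10) + (28n^2 - 856n - 4980)
  n^3 + 4n^2 - 7n - 10 = ((1/28)n + 121/98)(28n^2 - 856n - 4980) + ((60160/49)n + 300800/49)
  28n^2 - 856n - 4980 = ((343/15040)n - 12201/15040)((60160/49)n + 300800/49) + (0)
Last nonzero remainder: (60160/49)n + 300800/49. Dividing through by 60160/49 gives the monic gcd n + 5.
Then lcm(f, g) = f·g / gcd(f, g); expanding and making the result monic gives the answer.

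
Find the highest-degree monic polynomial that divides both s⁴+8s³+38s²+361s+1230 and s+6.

Euclidean algorithm in ℚ[s]:
  s⁴+8s³+38s²+361s+1230 = (s³+2s²+26s+205)(s+6) + (0)
The last nonzero remainder s+6 is already monic.

s+6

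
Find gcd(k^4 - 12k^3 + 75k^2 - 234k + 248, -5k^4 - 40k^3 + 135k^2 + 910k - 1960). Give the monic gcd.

Apply the Euclidean algorithm:
  k^4 - 12k^3 + 75k^2 - 234k + 248 = (-1/5)(-5k^4 - 40k^3 + 135k^2 + 910k - 1960) + (-20k^3 + 102k^2 - 52k - 144)
  -5k^4 - 40k^3 + 135k^2 + 910k - 1960 = ((1/4)k + 131/40)(-20k^3 + 102k^2 - 52k - 144) + (-(3721/20)k^2 + (11163/10)k - 7442/5)
  -20k^3 + 102k^2 - 52k - 144 = ((400/3721)k + 360/3721)(-(3721/20)k^2 + (11163/10)k - 7442/5) + (0)
Last nonzero remainder: -(3721/20)k^2 + (11163/10)k - 7442/5. Dividing through by -3721/20 gives the monic gcd k^2 - 6k + 8.

k^2 - 6k + 8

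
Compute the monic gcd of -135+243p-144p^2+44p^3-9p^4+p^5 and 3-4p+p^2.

Euclidean algorithm in ℚ[p]:
  p^5-9p^4+44p^3-144p^2+243p-135 = (p^3-5p^2+21p-45)(p^2-4p+3) + (0)
The last nonzero remainder p^2-4p+3 is already monic.

3-4p+p^2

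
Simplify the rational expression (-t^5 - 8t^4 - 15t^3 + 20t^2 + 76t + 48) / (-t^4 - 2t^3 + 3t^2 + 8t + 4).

Euclidean algorithm in ℚ[t]:
  -t^5 - 8t^4 - 15t^3 + 20t^2 + 76t + 48 = (t + 6)(-t^4 - 2t^3 + 3t^2 + 8t + 4) + (-6t^3 - 6t^2 + 24t + 24)
  -t^4 - 2t^3 + 3t^2 + 8t + 4 = ((1/6)t + 1/6)(-6t^3 - 6t^2 + 24t + 24) + (0)
Last nonzero remainder: -6t^3 - 6t^2 + 24t + 24. Dividing through by -6 gives the monic gcd t^3 + t^2 - 4t - 4.
Cancel t^3 + t^2 - 4t - 4 from numerator and denominator to get the reduced form.

(t^2 + 7t + 12)/(t + 1)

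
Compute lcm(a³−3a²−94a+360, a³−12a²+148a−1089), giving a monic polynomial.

a⁵−6a⁴+36a³+279a²−12454a+43560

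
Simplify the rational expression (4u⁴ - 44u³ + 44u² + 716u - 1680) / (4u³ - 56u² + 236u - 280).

(u² + u - 12)/(u - 2)

By polynomial division,
  4u⁴ - 44u³ + 44u² + 716u - 1680 = (u + 3)(4u³ - 56u² + 236u - 280) + (-24u² + 288u - 840)
  4u³ - 56u² + 236u - 280 = (-(1/6)u + 1/3)(-24u² + 288u - 840) + (0)
Last nonzero remainder: -24u² + 288u - 840. Dividing through by -24 gives the monic gcd u² - 12u + 35.
Cancel u² - 12u + 35 from numerator and denominator to get the reduced form.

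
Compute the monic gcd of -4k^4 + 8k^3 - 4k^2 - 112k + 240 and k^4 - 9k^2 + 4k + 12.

Apply the Euclidean algorithm:
  -4k^4 + 8k^3 - 4k^2 - 112k + 240 = (-4)(k^4 - 9k^2 + 4k + 12) + (8k^3 - 40k^2 - 96k + 288)
  k^4 - 9k^2 + 4k + 12 = ((1/8)k + 5/8)(8k^3 - 40k^2 - 96k + 288) + (28k^2 + 28k - 168)
  8k^3 - 40k^2 - 96k + 288 = ((2/7)k - 12/7)(28k^2 + 28k - 168) + (0)
Last nonzero remainder: 28k^2 + 28k - 168. Dividing through by 28 gives the monic gcd k^2 + k - 6.

k^2 + k - 6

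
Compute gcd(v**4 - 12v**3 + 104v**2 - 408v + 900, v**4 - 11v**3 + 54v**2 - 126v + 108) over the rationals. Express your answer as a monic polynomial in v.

v**2 - 6v + 18

Apply the Euclidean algorithm:
  v**4 - 12v**3 + 104v**2 - 408v + 900 = (v**4 - 11v**3 + 54v**2 - 126v + 108) + (-v**3 + 50v**2 - 282v + 792)
  v**4 - 11v**3 + 54v**2 - 126v + 108 = (-v - 39)(-v**3 + 50v**2 - 282v + 792) + (1722v**2 - 10332v + 30996)
  -v**3 + 50v**2 - 282v + 792 = (-(1/1722)v + 22/861)(1722v**2 - 10332v + 30996) + (0)
Last nonzero remainder: 1722v**2 - 10332v + 30996. Dividing through by 1722 gives the monic gcd v**2 - 6v + 18.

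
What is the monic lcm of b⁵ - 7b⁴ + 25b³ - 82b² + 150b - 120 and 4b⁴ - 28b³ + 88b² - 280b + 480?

b⁶ - 10b⁵ + 46b⁴ - 157b³ + 396b² - 570b + 360

Repeated division with remainder:
  b⁵ - 7b⁴ + 25b³ - 82b² + 150b - 120 = ((1/4)b)(4b⁴ - 28b³ + 88b² - 280b + 480) + (3b³ - 12b² + 30b - 120)
  4b⁴ - 28b³ + 88b² - 280b + 480 = ((4/3)b - 4)(3b³ - 12b² + 30b - 120) + (0)
Last nonzero remainder: 3b³ - 12b² + 30b - 120. Dividing through by 3 gives the monic gcd b³ - 4b² + 10b - 40.
Then lcm(f, g) = f·g / gcd(f, g); expanding and making the result monic gives the answer.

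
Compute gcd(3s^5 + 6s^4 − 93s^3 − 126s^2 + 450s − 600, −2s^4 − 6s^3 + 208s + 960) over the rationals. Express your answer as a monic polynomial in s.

s^2 − s − 20

By polynomial division,
  3s^5 + 6s^4 − 93s^3 − 126s^2 + 450s − 600 = (−(3/2)s + 3/2)(−2s^4 − 6s^3 + 208s + 960) + (−84s^3 + 186s^2 + 1578s − 2040)
  −2s^4 − 6s^3 + 208s + 960 = ((1/42)s + 73/588)(−84s^3 + 186s^2 + 1578s − 2040) + (−(5945/98)s^2 + (5945/98)s + 59450/49)
  −84s^3 + 186s^2 + 1578s − 2040 = ((8232/5945)s − 9996/5945)(−(5945/98)s^2 + (5945/98)s + 59450/49) + (0)
Last nonzero remainder: −(5945/98)s^2 + (5945/98)s + 59450/49. Dividing through by −5945/98 gives the monic gcd s^2 − s − 20.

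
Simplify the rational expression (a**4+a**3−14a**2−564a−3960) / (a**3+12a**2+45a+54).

(a**3−5a**2+16a−660)/(a**2+6a+9)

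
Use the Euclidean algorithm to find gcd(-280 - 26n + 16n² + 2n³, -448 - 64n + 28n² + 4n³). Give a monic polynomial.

-28 + 3n + n²

Euclidean algorithm in ℚ[n]:
  2n³ + 16n² - 26n - 280 = (1/2)(4n³ + 28n² - 64n - 448) + (2n² + 6n - 56)
  4n³ + 28n² - 64n - 448 = (2n + 8)(2n² + 6n - 56) + (0)
Last nonzero remainder: 2n² + 6n - 56. Dividing through by 2 gives the monic gcd n² + 3n - 28.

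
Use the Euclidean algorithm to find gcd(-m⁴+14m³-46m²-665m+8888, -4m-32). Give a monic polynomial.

Euclidean algorithm in ℚ[m]:
  -m⁴+14m³-46m²-665m+8888 = ((1/4)m³-(11/2)m²+(111/2)m-1111/4)(-4m-32) + (0)
Last nonzero remainder: -4m-32. Dividing through by -4 gives the monic gcd m+8.

m+8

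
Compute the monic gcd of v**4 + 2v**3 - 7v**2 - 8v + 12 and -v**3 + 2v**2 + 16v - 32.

v - 2

Repeated division with remainder:
  v**4 + 2v**3 - 7v**2 - 8v + 12 = (-v - 4)(-v**3 + 2v**2 + 16v - 32) + (17v**2 + 24v - 116)
  -v**3 + 2v**2 + 16v - 32 = (-(1/17)v + 58/289)(17v**2 + 24v - 116) + ((1260/289)v - 2520/289)
  17v**2 + 24v - 116 = ((4913/1260)v + 8381/630)((1260/289)v - 2520/289) + (0)
Last nonzero remainder: (1260/289)v - 2520/289. Dividing through by 1260/289 gives the monic gcd v - 2.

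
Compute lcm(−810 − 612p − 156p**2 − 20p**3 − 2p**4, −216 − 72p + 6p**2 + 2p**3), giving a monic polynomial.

−14580 − 11016p − 2403p**2 − 54p**3 + 42p**4 + 10p**5 + p**6

By polynomial division,
  −2p**4 − 20p**3 − 156p**2 − 612p − 810 = (−p − 7)(2p**3 + 6p**2 − 72p − 216) + (−186p**2 − 1332p − 2322)
  2p**3 + 6p**2 − 72p − 216 = (−(1/93)p + 43/961)(−186p**2 − 1332p − 2322) + (−(35910/961)p − 107730/961)
  −186p**2 − 1332p − 2322 = ((29791/5985)p + 41323/1995)(−(35910/961)p − 107730/961) + (0)
Last nonzero remainder: −(35910/961)p − 107730/961. Dividing through by −35910/961 gives the monic gcd p + 3.
Then lcm(f, g) = f·g / gcd(f, g); expanding and making the result monic gives the answer.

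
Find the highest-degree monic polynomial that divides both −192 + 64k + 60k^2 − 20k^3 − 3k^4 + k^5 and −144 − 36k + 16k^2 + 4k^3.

Repeated division with remainder:
  k^5 − 3k^4 − 20k^3 + 60k^2 + 64k − 192 = ((1/4)k^2 − (7/4)k + 17/4)(4k^3 + 16k^2 − 36k − 144) + (−35k^2 − 35k + 420)
  4k^3 + 16k^2 − 36k − 144 = (−(4/35)k − 12/35)(−35k^2 − 35k + 420) + (0)
Last nonzero remainder: −35k^2 − 35k + 420. Dividing through by −35 gives the monic gcd k^2 + k − 12.

−12 + k + k^2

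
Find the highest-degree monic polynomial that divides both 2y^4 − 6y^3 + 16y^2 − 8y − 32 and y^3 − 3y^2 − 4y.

Apply the Euclidean algorithm:
  2y^4 − 6y^3 + 16y^2 − 8y − 32 = (2y)(y^3 − 3y^2 − 4y) + (24y^2 − 8y − 32)
  y^3 − 3y^2 − 4y = ((1/24)y − 1/9)(24y^2 − 8y − 32) + (−(32/9)y − 32/9)
  24y^2 − 8y − 32 = (−(27/4)y + 9)(−(32/9)y − 32/9) + (0)
Last nonzero remainder: −(32/9)y − 32/9. Dividing through by −32/9 gives the monic gcd y + 1.

y + 1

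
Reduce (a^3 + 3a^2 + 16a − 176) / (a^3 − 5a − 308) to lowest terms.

(a − 4)/(a − 7)

Apply the Euclidean algorithm:
  a^3 + 3a^2 + 16a − 176 = (a^3 − 5a − 308) + (3a^2 + 21a + 132)
  a^3 − 5a − 308 = ((1/3)a − 7/3)(3a^2 + 21a + 132) + (0)
Last nonzero remainder: 3a^2 + 21a + 132. Dividing through by 3 gives the monic gcd a^2 + 7a + 44.
Cancel a^2 + 7a + 44 from numerator and denominator to get the reduced form.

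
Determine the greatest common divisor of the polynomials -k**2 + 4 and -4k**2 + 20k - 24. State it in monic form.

k - 2

Euclidean algorithm in ℚ[k]:
  -k**2 + 4 = (1/4)(-4k**2 + 20k - 24) + (-5k + 10)
  -4k**2 + 20k - 24 = ((4/5)k - 12/5)(-5k + 10) + (0)
Last nonzero remainder: -5k + 10. Dividing through by -5 gives the monic gcd k - 2.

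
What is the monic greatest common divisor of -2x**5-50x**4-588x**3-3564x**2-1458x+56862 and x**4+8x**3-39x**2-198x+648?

Euclidean algorithm in ℚ[x]:
  -2x**5-50x**4-588x**3-3564x**2-1458x+56862 = (-2x-34)(x**4+8x**3-39x**2-198x+648) + (-394x**3-5286x**2-6894x+78894)
  x**4+8x**3-39x**2-198x+648 = (-(1/394)x+1067/77618)(-394x**3-5286x**2-6894x+78894) + ((627471/38809)x**2+(3764826/38809)x-16941717/38809)
  -394x**3-5286x**2-6894x+78894 = (-(15290746/627471)x-37799966/209157)((627471/38809)x**2+(3764826/38809)x-16941717/38809) + (0)
Last nonzero remainder: (627471/38809)x**2+(3764826/38809)x-16941717/38809. Dividing through by 627471/38809 gives the monic gcd x**2+6x-27.

x**2+6x-27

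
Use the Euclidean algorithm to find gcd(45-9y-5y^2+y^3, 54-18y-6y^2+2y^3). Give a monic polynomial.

-9+y^2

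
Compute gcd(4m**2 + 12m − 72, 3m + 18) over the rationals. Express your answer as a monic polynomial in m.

Apply the Euclidean algorithm:
  4m**2 + 12m − 72 = ((4/3)m − 4)(3m + 18) + (0)
Last nonzero remainder: 3m + 18. Dividing through by 3 gives the monic gcd m + 6.

m + 6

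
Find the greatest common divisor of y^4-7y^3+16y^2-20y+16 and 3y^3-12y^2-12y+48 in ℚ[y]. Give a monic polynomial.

y^2-6y+8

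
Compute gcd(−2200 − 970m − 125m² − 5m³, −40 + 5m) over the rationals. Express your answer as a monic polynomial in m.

1

Euclidean algorithm in ℚ[m]:
  −5m³ − 125m² − 970m − 2200 = (−m² − 33m − 458)(5m − 40) + (−20520)
  5m − 40 = (−(1/4104)m + 1/513)(−20520) + (0)
The last nonzero remainder is the constant −20520, so the polynomials are coprime and gcd = 1.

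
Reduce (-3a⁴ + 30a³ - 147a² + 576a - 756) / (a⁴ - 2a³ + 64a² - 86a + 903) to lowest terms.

By polynomial division,
  -3a⁴ + 30a³ - 147a² + 576a - 756 = (-3)(a⁴ - 2a³ + 64a² - 86a + 903) + (24a³ + 45a² + 318a + 1953)
  a⁴ - 2a³ + 64a² - 86a + 903 = ((1/24)a - 31/192)(24a³ + 45a² + 318a + 1953) + ((3713/64)a² - (3713/32)a + 77973/64)
  24a³ + 45a² + 318a + 1953 = ((1536/3713)a + 5952/3713)((3713/64)a² - (3713/32)a + 77973/64) + (0)
Last nonzero remainder: (3713/64)a² - (3713/32)a + 77973/64. Dividing through by 3713/64 gives the monic gcd a² - 2a + 21.
Cancel a² - 2a + 21 from numerator and denominator to get the reduced form.

(-3a² + 24a - 36)/(a² + 43)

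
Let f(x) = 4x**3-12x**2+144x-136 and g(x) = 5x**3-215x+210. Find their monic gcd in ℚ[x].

By polynomial division,
  4x**3-12x**2+144x-136 = (4/5)(5x**3-215x+210) + (-12x**2+316x-304)
  5x**3-215x+210 = (-(5/12)x-395/36)(-12x**2+316x-304) + ((28130/9)x-28130/9)
  -12x**2+316x-304 = (-(54/14065)x+1368/14065)((28130/9)x-28130/9) + (0)
Last nonzero remainder: (28130/9)x-28130/9. Dividing through by 28130/9 gives the monic gcd x-1.

x-1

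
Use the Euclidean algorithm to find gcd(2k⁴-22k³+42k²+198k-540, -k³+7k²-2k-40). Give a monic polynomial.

k-5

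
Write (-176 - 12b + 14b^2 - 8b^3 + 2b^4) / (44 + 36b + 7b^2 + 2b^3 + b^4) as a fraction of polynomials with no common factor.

Repeated division with remainder:
  2b^4 - 8b^3 + 14b^2 - 12b - 176 = (2)(b^4 + 2b^3 + 7b^2 + 36b + 44) + (-12b^3 - 84b - 264)
  b^4 + 2b^3 + 7b^2 + 36b + 44 = (-(1/12)b - 1/6)(-12b^3 - 84b - 264) + (0)
Last nonzero remainder: -12b^3 - 84b - 264. Dividing through by -12 gives the monic gcd b^3 + 7b + 22.
Cancel b^3 + 7b + 22 from numerator and denominator to get the reduced form.

(-8 + 2b)/(2 + b)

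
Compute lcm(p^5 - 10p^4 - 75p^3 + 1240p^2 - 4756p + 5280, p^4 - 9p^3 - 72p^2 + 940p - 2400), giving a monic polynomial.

p^6 - 175p^4 + 490p^3 + 7644p^2 - 42280p + 52800

Euclidean algorithm in ℚ[p]:
  p^5 - 10p^4 - 75p^3 + 1240p^2 - 4756p + 5280 = (p - 1)(p^4 - 9p^3 - 72p^2 + 940p - 2400) + (-12p^3 + 228p^2 - 1416p + 2880)
  p^4 - 9p^3 - 72p^2 + 940p - 2400 = (-(1/12)p - 5/6)(-12p^3 + 228p^2 - 1416p + 2880) + (0)
Last nonzero remainder: -12p^3 + 228p^2 - 1416p + 2880. Dividing through by -12 gives the monic gcd p^3 - 19p^2 + 118p - 240.
Then lcm(f, g) = f·g / gcd(f, g); expanding and making the result monic gives the answer.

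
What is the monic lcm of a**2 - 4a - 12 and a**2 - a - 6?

Euclidean algorithm in ℚ[a]:
  a**2 - 4a - 12 = (a**2 - a - 6) + (-3a - 6)
  a**2 - a - 6 = (-(1/3)a + 1)(-3a - 6) + (0)
Last nonzero remainder: -3a - 6. Dividing through by -3 gives the monic gcd a + 2.
Then lcm(f, g) = f·g / gcd(f, g); expanding and making the result monic gives the answer.

a**3 - 7a**2 + 36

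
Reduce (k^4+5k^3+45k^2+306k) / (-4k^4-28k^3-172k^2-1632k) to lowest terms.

(-k-6)/(4k+32)

By polynomial division,
  k^4+5k^3+45k^2+306k = (-1/4)(-4k^4-28k^3-172k^2-1632k) + (-2k^3+2k^2-102k)
  -4k^4-28k^3-172k^2-1632k = (2k+16)(-2k^3+2k^2-102k) + (0)
Last nonzero remainder: -2k^3+2k^2-102k. Dividing through by -2 gives the monic gcd k^3-k^2+51k.
Cancel k^3-k^2+51k from numerator and denominator to get the reduced form.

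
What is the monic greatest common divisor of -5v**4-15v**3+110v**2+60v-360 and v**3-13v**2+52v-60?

v-2

Repeated division with remainder:
  -5v**4-15v**3+110v**2+60v-360 = (-5v-80)(v**3-13v**2+52v-60) + (-670v**2+3920v-5160)
  v**3-13v**2+52v-60 = (-(1/670)v+479/44890)(-670v**2+3920v-5160) + ((11088/4489)v-22176/4489)
  -670v**2+3920v-5160 = (-(1503815/5544)v+965135/924)((11088/4489)v-22176/4489) + (0)
Last nonzero remainder: (11088/4489)v-22176/4489. Dividing through by 11088/4489 gives the monic gcd v-2.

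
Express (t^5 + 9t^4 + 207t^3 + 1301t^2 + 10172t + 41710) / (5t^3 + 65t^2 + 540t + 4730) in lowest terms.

(t^3 + 7t^2 + 107t + 485)/(5t + 55)

Euclidean algorithm in ℚ[t]:
  t^5 + 9t^4 + 207t^3 + 1301t^2 + 10172t + 41710 = ((1/5)t^2 - (4/5)t + 151/5)(5t^3 + 65t^2 + 540t + 4730) + (-1176t^2 - 2352t - 101136)
  5t^3 + 65t^2 + 540t + 4730 = (-(5/1176)t - 55/1176)(-1176t^2 - 2352t - 101136) + (0)
Last nonzero remainder: -1176t^2 - 2352t - 101136. Dividing through by -1176 gives the monic gcd t^2 + 2t + 86.
Cancel t^2 + 2t + 86 from numerator and denominator to get the reduced form.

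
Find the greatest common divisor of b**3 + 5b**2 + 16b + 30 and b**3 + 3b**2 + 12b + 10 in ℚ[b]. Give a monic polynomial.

Apply the Euclidean algorithm:
  b**3 + 5b**2 + 16b + 30 = (b**3 + 3b**2 + 12b + 10) + (2b**2 + 4b + 20)
  b**3 + 3b**2 + 12b + 10 = ((1/2)b + 1/2)(2b**2 + 4b + 20) + (0)
Last nonzero remainder: 2b**2 + 4b + 20. Dividing through by 2 gives the monic gcd b**2 + 2b + 10.

b**2 + 2b + 10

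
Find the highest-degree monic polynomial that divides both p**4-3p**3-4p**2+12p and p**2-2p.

p**2-2p

Apply the Euclidean algorithm:
  p**4-3p**3-4p**2+12p = (p**2-p-6)(p**2-2p) + (0)
The last nonzero remainder p**2-2p is already monic.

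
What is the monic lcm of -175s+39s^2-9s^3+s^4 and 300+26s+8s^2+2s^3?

By polynomial division,
  s^4-9s^3+39s^2-175s = ((1/2)s-13/2)(2s^3+8s^2+26s+300) + (78s^2-156s+1950)
  2s^3+8s^2+26s+300 = ((1/39)s+2/13)(78s^2-156s+1950) + (0)
Last nonzero remainder: 78s^2-156s+1950. Dividing through by 78 gives the monic gcd s^2-2s+25.
Then lcm(f, g) = f·g / gcd(f, g); expanding and making the result monic gives the answer.

-1050s+59s^2-15s^3-3s^4+s^5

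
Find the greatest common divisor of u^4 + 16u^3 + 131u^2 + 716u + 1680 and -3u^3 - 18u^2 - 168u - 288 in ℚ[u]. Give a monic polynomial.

u^2 + 4u + 48

Apply the Euclidean algorithm:
  u^4 + 16u^3 + 131u^2 + 716u + 1680 = (-(1/3)u - 10/3)(-3u^3 - 18u^2 - 168u - 288) + (15u^2 + 60u + 720)
  -3u^3 - 18u^2 - 168u - 288 = (-(1/5)u - 2/5)(15u^2 + 60u + 720) + (0)
Last nonzero remainder: 15u^2 + 60u + 720. Dividing through by 15 gives the monic gcd u^2 + 4u + 48.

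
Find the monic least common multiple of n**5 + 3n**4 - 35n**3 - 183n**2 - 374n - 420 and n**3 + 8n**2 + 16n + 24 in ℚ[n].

Repeated division with remainder:
  n**5 + 3n**4 - 35n**3 - 183n**2 - 374n - 420 = (n**2 - 5n - 11)(n**3 + 8n**2 + 16n + 24) + (-39n**2 - 78n - 156)
  n**3 + 8n**2 + 16n + 24 = (-(1/39)n - 2/13)(-39n**2 - 78n - 156) + (0)
Last nonzero remainder: -39n**2 - 78n - 156. Dividing through by -39 gives the monic gcd n**2 + 2n + 4.
Then lcm(f, g) = f·g / gcd(f, g); expanding and making the result monic gives the answer.

n**6 + 9n**5 - 17n**4 - 393n**3 - 1472n**2 - 2664n - 2520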